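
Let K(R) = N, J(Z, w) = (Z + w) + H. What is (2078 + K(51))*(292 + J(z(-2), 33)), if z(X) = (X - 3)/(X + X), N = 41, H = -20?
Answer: 2595775/4 ≈ 6.4894e+5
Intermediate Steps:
z(X) = (-3 + X)/(2*X) (z(X) = (-3 + X)/((2*X)) = (-3 + X)*(1/(2*X)) = (-3 + X)/(2*X))
J(Z, w) = -20 + Z + w (J(Z, w) = (Z + w) - 20 = -20 + Z + w)
K(R) = 41
(2078 + K(51))*(292 + J(z(-2), 33)) = (2078 + 41)*(292 + (-20 + (½)*(-3 - 2)/(-2) + 33)) = 2119*(292 + (-20 + (½)*(-½)*(-5) + 33)) = 2119*(292 + (-20 + 5/4 + 33)) = 2119*(292 + 57/4) = 2119*(1225/4) = 2595775/4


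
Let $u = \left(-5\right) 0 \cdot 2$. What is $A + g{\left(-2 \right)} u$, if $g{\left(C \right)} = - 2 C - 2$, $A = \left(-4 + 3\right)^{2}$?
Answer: $1$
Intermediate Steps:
$u = 0$ ($u = 0 \cdot 2 = 0$)
$A = 1$ ($A = \left(-1\right)^{2} = 1$)
$g{\left(C \right)} = -2 - 2 C$
$A + g{\left(-2 \right)} u = 1 + \left(-2 - -4\right) 0 = 1 + \left(-2 + 4\right) 0 = 1 + 2 \cdot 0 = 1 + 0 = 1$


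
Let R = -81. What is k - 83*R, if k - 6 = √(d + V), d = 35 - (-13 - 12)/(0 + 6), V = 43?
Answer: 6729 + √2958/6 ≈ 6738.1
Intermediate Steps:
d = 235/6 (d = 35 - (-25)/6 = 35 - 1*(-25/6) = 35 + 25/6 = 235/6 ≈ 39.167)
k = 6 + √2958/6 (k = 6 + √(235/6 + 43) = 6 + √(493/6) = 6 + √2958/6 ≈ 15.065)
k - 83*R = (6 + √2958/6) - 83*(-81) = (6 + √2958/6) + 6723 = 6729 + √2958/6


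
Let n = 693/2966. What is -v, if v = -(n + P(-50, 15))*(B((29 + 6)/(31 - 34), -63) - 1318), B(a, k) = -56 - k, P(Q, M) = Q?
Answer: 193512777/2966 ≈ 65244.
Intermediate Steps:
n = 693/2966 (n = 693*(1/2966) = 693/2966 ≈ 0.23365)
v = -193512777/2966 (v = -(693/2966 - 50)*((-56 - 1*(-63)) - 1318) = -(-147607)*((-56 + 63) - 1318)/2966 = -(-147607)*(7 - 1318)/2966 = -(-147607)*(-1311)/2966 = -1*193512777/2966 = -193512777/2966 ≈ -65244.)
-v = -1*(-193512777/2966) = 193512777/2966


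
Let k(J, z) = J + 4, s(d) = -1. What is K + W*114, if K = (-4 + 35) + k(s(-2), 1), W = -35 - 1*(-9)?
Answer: -2930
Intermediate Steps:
k(J, z) = 4 + J
W = -26 (W = -35 + 9 = -26)
K = 34 (K = (-4 + 35) + (4 - 1) = 31 + 3 = 34)
K + W*114 = 34 - 26*114 = 34 - 2964 = -2930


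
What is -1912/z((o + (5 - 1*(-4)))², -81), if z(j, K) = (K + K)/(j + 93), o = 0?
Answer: 55448/27 ≈ 2053.6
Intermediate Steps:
z(j, K) = 2*K/(93 + j) (z(j, K) = (2*K)/(93 + j) = 2*K/(93 + j))
-1912/z((o + (5 - 1*(-4)))², -81) = -(-29636/27 - 956*(0 + (5 - 1*(-4)))²/81) = -(-29636/27 - 956*(0 + (5 + 4))²/81) = -(-29636/27 - 956*(0 + 9)²/81) = -1912/(2*(-81)/(93 + 9²)) = -1912/(2*(-81)/(93 + 81)) = -1912/(2*(-81)/174) = -1912/(2*(-81)*(1/174)) = -1912/(-27/29) = -1912*(-29/27) = 55448/27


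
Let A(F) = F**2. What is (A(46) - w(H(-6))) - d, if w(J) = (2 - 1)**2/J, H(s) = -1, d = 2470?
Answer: -353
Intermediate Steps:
w(J) = 1/J (w(J) = 1**2/J = 1/J)
(A(46) - w(H(-6))) - d = (46**2 - 1/(-1)) - 1*2470 = (2116 - 1*(-1)) - 2470 = (2116 + 1) - 2470 = 2117 - 2470 = -353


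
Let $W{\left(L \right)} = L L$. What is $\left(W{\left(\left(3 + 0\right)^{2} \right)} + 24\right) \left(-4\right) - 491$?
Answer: $-911$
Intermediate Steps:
$W{\left(L \right)} = L^{2}$
$\left(W{\left(\left(3 + 0\right)^{2} \right)} + 24\right) \left(-4\right) - 491 = \left(\left(\left(3 + 0\right)^{2}\right)^{2} + 24\right) \left(-4\right) - 491 = \left(\left(3^{2}\right)^{2} + 24\right) \left(-4\right) - 491 = \left(9^{2} + 24\right) \left(-4\right) - 491 = \left(81 + 24\right) \left(-4\right) - 491 = 105 \left(-4\right) - 491 = -420 - 491 = -911$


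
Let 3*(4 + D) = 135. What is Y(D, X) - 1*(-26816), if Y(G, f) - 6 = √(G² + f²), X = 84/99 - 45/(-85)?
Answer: 26822 + √529643530/561 ≈ 26863.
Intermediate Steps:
D = 41 (D = -4 + (⅓)*135 = -4 + 45 = 41)
X = 773/561 (X = 84*(1/99) - 45*(-1/85) = 28/33 + 9/17 = 773/561 ≈ 1.3779)
Y(G, f) = 6 + √(G² + f²)
Y(D, X) - 1*(-26816) = (6 + √(41² + (773/561)²)) - 1*(-26816) = (6 + √(1681 + 597529/314721)) + 26816 = (6 + √(529643530/314721)) + 26816 = (6 + √529643530/561) + 26816 = 26822 + √529643530/561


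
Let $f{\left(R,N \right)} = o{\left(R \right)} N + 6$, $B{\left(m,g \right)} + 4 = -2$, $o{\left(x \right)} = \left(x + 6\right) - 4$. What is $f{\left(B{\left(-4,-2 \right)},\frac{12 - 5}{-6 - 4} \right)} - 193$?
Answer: $- \frac{921}{5} \approx -184.2$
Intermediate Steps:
$o{\left(x \right)} = 2 + x$ ($o{\left(x \right)} = \left(6 + x\right) - 4 = 2 + x$)
$B{\left(m,g \right)} = -6$ ($B{\left(m,g \right)} = -4 - 2 = -6$)
$f{\left(R,N \right)} = 6 + N \left(2 + R\right)$ ($f{\left(R,N \right)} = \left(2 + R\right) N + 6 = N \left(2 + R\right) + 6 = 6 + N \left(2 + R\right)$)
$f{\left(B{\left(-4,-2 \right)},\frac{12 - 5}{-6 - 4} \right)} - 193 = \left(6 + \frac{12 - 5}{-6 - 4} \left(2 - 6\right)\right) - 193 = \left(6 + \frac{7}{-10} \left(-4\right)\right) - 193 = \left(6 + 7 \left(- \frac{1}{10}\right) \left(-4\right)\right) - 193 = \left(6 - - \frac{14}{5}\right) - 193 = \left(6 + \frac{14}{5}\right) - 193 = \frac{44}{5} - 193 = - \frac{921}{5}$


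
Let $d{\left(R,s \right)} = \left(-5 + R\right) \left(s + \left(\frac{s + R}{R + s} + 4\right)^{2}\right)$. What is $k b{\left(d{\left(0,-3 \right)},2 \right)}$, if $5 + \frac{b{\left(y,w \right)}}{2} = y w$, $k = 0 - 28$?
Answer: $12600$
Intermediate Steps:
$k = -28$ ($k = 0 - 28 = -28$)
$d{\left(R,s \right)} = \left(-5 + R\right) \left(25 + s\right)$ ($d{\left(R,s \right)} = \left(-5 + R\right) \left(s + \left(\frac{R + s}{R + s} + 4\right)^{2}\right) = \left(-5 + R\right) \left(s + \left(1 + 4\right)^{2}\right) = \left(-5 + R\right) \left(s + 5^{2}\right) = \left(-5 + R\right) \left(s + 25\right) = \left(-5 + R\right) \left(25 + s\right)$)
$b{\left(y,w \right)} = -10 + 2 w y$ ($b{\left(y,w \right)} = -10 + 2 y w = -10 + 2 w y$)
$k b{\left(d{\left(0,-3 \right)},2 \right)} = - 28 \left(-10 + 2 \cdot 2 \left(-125 + 25 \cdot 0 - 3 \left(-5 + 0\right)\right)\right) = - 28 \left(-10 + 2 \cdot 2 \left(-125 + 0 - -15\right)\right) = - 28 \left(-10 + 2 \cdot 2 \left(-125 + 0 + 15\right)\right) = - 28 \left(-10 + 2 \cdot 2 \left(-110\right)\right) = - 28 \left(-10 - 440\right) = \left(-28\right) \left(-450\right) = 12600$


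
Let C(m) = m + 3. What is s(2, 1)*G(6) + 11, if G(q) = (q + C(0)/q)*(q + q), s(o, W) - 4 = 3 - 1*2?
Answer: 401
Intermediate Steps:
C(m) = 3 + m
s(o, W) = 5 (s(o, W) = 4 + (3 - 1*2) = 4 + (3 - 2) = 4 + 1 = 5)
G(q) = 2*q*(q + 3/q) (G(q) = (q + (3 + 0)/q)*(q + q) = (q + 3/q)*(2*q) = 2*q*(q + 3/q))
s(2, 1)*G(6) + 11 = 5*(6 + 2*6**2) + 11 = 5*(6 + 2*36) + 11 = 5*(6 + 72) + 11 = 5*78 + 11 = 390 + 11 = 401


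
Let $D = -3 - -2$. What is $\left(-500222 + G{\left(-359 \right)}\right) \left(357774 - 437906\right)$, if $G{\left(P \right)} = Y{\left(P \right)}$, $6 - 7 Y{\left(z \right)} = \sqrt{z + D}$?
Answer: $\frac{280586044336}{7} + \frac{480792 i \sqrt{10}}{7} \approx 4.0084 \cdot 10^{10} + 2.172 \cdot 10^{5} i$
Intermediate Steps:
$D = -1$ ($D = -3 + 2 = -1$)
$Y{\left(z \right)} = \frac{6}{7} - \frac{\sqrt{-1 + z}}{7}$ ($Y{\left(z \right)} = \frac{6}{7} - \frac{\sqrt{z - 1}}{7} = \frac{6}{7} - \frac{\sqrt{-1 + z}}{7}$)
$G{\left(P \right)} = \frac{6}{7} - \frac{\sqrt{-1 + P}}{7}$
$\left(-500222 + G{\left(-359 \right)}\right) \left(357774 - 437906\right) = \left(-500222 + \left(\frac{6}{7} - \frac{\sqrt{-1 - 359}}{7}\right)\right) \left(357774 - 437906\right) = \left(-500222 + \left(\frac{6}{7} - \frac{\sqrt{-360}}{7}\right)\right) \left(-80132\right) = \left(-500222 + \left(\frac{6}{7} - \frac{6 i \sqrt{10}}{7}\right)\right) \left(-80132\right) = \left(- \frac{3501548}{7} - \frac{6 i \sqrt{10}}{7}\right) \left(-80132\right) = \frac{280586044336}{7} + \frac{480792 i \sqrt{10}}{7}$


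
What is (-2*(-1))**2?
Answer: 4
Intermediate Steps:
(-2*(-1))**2 = 2**2 = 4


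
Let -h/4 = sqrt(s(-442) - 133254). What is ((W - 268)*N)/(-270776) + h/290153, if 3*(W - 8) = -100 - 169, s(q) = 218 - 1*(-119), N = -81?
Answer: -28323/270776 - 4*I*sqrt(132917)/290153 ≈ -0.1046 - 0.005026*I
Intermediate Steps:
s(q) = 337 (s(q) = 218 + 119 = 337)
h = -4*I*sqrt(132917) (h = -4*sqrt(337 - 133254) = -4*I*sqrt(132917) ≈ -1458.3*I)
W = -245/3 (W = 8 + (-100 - 169)/3 = 8 + (1/3)*(-269) = 8 - 269/3 = -245/3 ≈ -81.667)
((W - 268)*N)/(-270776) + h/290153 = ((-245/3 - 268)*(-81))/(-270776) - 4*I*sqrt(132917)/290153 = -1049/3*(-81)*(-1/270776) - 4*I*sqrt(132917)*(1/290153) = 28323*(-1/270776) - 4*I*sqrt(132917)/290153 = -28323/270776 - 4*I*sqrt(132917)/290153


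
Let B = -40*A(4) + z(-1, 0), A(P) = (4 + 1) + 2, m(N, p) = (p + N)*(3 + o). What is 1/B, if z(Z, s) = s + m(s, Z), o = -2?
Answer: -1/281 ≈ -0.0035587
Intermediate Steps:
m(N, p) = N + p (m(N, p) = (p + N)*(3 - 2) = (N + p)*1 = N + p)
A(P) = 7 (A(P) = 5 + 2 = 7)
z(Z, s) = Z + 2*s (z(Z, s) = s + (s + Z) = s + (Z + s) = Z + 2*s)
B = -281 (B = -40*7 + (-1 + 2*0) = -280 + (-1 + 0) = -280 - 1 = -281)
1/B = 1/(-281) = -1/281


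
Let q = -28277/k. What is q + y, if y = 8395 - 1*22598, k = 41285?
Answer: -586399132/41285 ≈ -14204.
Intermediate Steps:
q = -28277/41285 ≈ -0.68492
y = -14203 (y = 8395 - 22598 = -14203)
q + y = -28277/41285 - 14203 = -586399132/41285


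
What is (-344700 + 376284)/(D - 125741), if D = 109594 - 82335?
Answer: -15792/49241 ≈ -0.32071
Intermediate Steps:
D = 27259
(-344700 + 376284)/(D - 125741) = (-344700 + 376284)/(27259 - 125741) = 31584/(-98482) = 31584*(-1/98482) = -15792/49241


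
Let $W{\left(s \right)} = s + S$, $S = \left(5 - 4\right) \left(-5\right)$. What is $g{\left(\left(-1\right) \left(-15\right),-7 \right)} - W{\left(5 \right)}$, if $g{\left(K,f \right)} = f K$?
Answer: $-105$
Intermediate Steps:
$S = -5$ ($S = 1 \left(-5\right) = -5$)
$g{\left(K,f \right)} = K f$
$W{\left(s \right)} = -5 + s$ ($W{\left(s \right)} = s - 5 = -5 + s$)
$g{\left(\left(-1\right) \left(-15\right),-7 \right)} - W{\left(5 \right)} = \left(-1\right) \left(-15\right) \left(-7\right) - \left(-5 + 5\right) = 15 \left(-7\right) - 0 = -105 + 0 = -105$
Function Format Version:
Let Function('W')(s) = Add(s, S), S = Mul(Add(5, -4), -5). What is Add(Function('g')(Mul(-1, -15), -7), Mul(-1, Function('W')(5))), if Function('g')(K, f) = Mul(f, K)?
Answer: -105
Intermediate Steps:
S = -5 (S = Mul(1, -5) = -5)
Function('g')(K, f) = Mul(K, f)
Function('W')(s) = Add(-5, s) (Function('W')(s) = Add(s, -5) = Add(-5, s))
Add(Function('g')(Mul(-1, -15), -7), Mul(-1, Function('W')(5))) = Add(Mul(Mul(-1, -15), -7), Mul(-1, Add(-5, 5))) = Add(Mul(15, -7), Mul(-1, 0)) = Add(-105, 0) = -105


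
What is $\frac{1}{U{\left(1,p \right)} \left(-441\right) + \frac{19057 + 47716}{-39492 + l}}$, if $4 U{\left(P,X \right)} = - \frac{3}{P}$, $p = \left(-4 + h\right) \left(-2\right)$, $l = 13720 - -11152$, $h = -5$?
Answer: $\frac{3655}{1192198} \approx 0.0030658$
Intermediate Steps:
$l = 24872$ ($l = 13720 + 11152 = 24872$)
$p = 18$ ($p = \left(-4 - 5\right) \left(-2\right) = \left(-9\right) \left(-2\right) = 18$)
$U{\left(P,X \right)} = - \frac{3}{4 P}$ ($U{\left(P,X \right)} = \frac{\left(-3\right) \frac{1}{P}}{4} = - \frac{3}{4 P}$)
$\frac{1}{U{\left(1,p \right)} \left(-441\right) + \frac{19057 + 47716}{-39492 + l}} = \frac{1}{- \frac{3}{4 \cdot 1} \left(-441\right) + \frac{19057 + 47716}{-39492 + 24872}} = \frac{1}{\left(- \frac{3}{4}\right) 1 \left(-441\right) + \frac{66773}{-14620}} = \frac{1}{\left(- \frac{3}{4}\right) \left(-441\right) + 66773 \left(- \frac{1}{14620}\right)} = \frac{1}{\frac{1323}{4} - \frac{66773}{14620}} = \frac{1}{\frac{1192198}{3655}} = \frac{3655}{1192198}$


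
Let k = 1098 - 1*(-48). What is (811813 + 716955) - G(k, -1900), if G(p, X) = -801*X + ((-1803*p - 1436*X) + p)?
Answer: -656440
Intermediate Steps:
k = 1146 (k = 1098 + 48 = 1146)
G(p, X) = -2237*X - 1802*p (G(p, X) = -801*X + (-1802*p - 1436*X) = -2237*X - 1802*p)
(811813 + 716955) - G(k, -1900) = (811813 + 716955) - (-2237*(-1900) - 1802*1146) = 1528768 - (4250300 - 2065092) = 1528768 - 1*2185208 = 1528768 - 2185208 = -656440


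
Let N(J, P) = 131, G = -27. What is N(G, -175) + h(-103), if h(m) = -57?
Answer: 74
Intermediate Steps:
N(G, -175) + h(-103) = 131 - 57 = 74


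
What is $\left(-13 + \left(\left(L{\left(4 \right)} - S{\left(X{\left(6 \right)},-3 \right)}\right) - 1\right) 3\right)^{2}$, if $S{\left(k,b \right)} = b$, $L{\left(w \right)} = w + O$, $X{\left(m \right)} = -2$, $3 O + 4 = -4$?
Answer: $9$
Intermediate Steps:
$O = - \frac{8}{3}$ ($O = - \frac{4}{3} + \frac{1}{3} \left(-4\right) = - \frac{4}{3} - \frac{4}{3} = - \frac{8}{3} \approx -2.6667$)
$L{\left(w \right)} = - \frac{8}{3} + w$ ($L{\left(w \right)} = w - \frac{8}{3} = - \frac{8}{3} + w$)
$\left(-13 + \left(\left(L{\left(4 \right)} - S{\left(X{\left(6 \right)},-3 \right)}\right) - 1\right) 3\right)^{2} = \left(-13 + \left(\left(\left(- \frac{8}{3} + 4\right) - -3\right) - 1\right) 3\right)^{2} = \left(-13 + \left(\left(\frac{4}{3} + 3\right) - 1\right) 3\right)^{2} = \left(-13 + \left(\frac{13}{3} - 1\right) 3\right)^{2} = \left(-13 + \frac{10}{3} \cdot 3\right)^{2} = \left(-13 + 10\right)^{2} = \left(-3\right)^{2} = 9$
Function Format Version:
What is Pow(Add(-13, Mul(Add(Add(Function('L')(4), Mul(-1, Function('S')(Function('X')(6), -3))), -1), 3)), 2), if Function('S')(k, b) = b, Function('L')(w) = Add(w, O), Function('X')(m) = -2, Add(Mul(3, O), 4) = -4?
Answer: 9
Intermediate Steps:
O = Rational(-8, 3) (O = Add(Rational(-4, 3), Mul(Rational(1, 3), -4)) = Add(Rational(-4, 3), Rational(-4, 3)) = Rational(-8, 3) ≈ -2.6667)
Function('L')(w) = Add(Rational(-8, 3), w) (Function('L')(w) = Add(w, Rational(-8, 3)) = Add(Rational(-8, 3), w))
Pow(Add(-13, Mul(Add(Add(Function('L')(4), Mul(-1, Function('S')(Function('X')(6), -3))), -1), 3)), 2) = Pow(Add(-13, Mul(Add(Add(Add(Rational(-8, 3), 4), Mul(-1, -3)), -1), 3)), 2) = Pow(Add(-13, Mul(Add(Add(Rational(4, 3), 3), -1), 3)), 2) = Pow(Add(-13, Mul(Add(Rational(13, 3), -1), 3)), 2) = Pow(Add(-13, Mul(Rational(10, 3), 3)), 2) = Pow(Add(-13, 10), 2) = Pow(-3, 2) = 9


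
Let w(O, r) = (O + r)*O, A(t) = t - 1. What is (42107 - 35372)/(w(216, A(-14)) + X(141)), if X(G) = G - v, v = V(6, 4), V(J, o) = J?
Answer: 2245/14517 ≈ 0.15465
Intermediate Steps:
A(t) = -1 + t
v = 6
w(O, r) = O*(O + r)
X(G) = -6 + G (X(G) = G - 1*6 = G - 6 = -6 + G)
(42107 - 35372)/(w(216, A(-14)) + X(141)) = (42107 - 35372)/(216*(216 + (-1 - 14)) + (-6 + 141)) = 6735/(216*(216 - 15) + 135) = 6735/(216*201 + 135) = 6735/(43416 + 135) = 6735/43551 = 6735*(1/43551) = 2245/14517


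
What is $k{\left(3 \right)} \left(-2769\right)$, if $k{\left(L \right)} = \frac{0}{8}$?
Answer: $0$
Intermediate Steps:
$k{\left(L \right)} = 0$ ($k{\left(L \right)} = 0 \cdot \frac{1}{8} = 0$)
$k{\left(3 \right)} \left(-2769\right) = 0 \left(-2769\right) = 0$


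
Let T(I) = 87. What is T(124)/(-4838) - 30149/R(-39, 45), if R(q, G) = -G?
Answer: 145856947/217710 ≈ 669.96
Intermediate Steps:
T(124)/(-4838) - 30149/R(-39, 45) = 87/(-4838) - 30149/((-1*45)) = 87*(-1/4838) - 30149/(-45) = -87/4838 - 30149*(-1/45) = -87/4838 + 30149/45 = 145856947/217710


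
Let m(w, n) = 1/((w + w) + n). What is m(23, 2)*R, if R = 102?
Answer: 17/8 ≈ 2.1250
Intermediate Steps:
m(w, n) = 1/(n + 2*w) (m(w, n) = 1/(2*w + n) = 1/(n + 2*w))
m(23, 2)*R = 102/(2 + 2*23) = 102/(2 + 46) = 102/48 = (1/48)*102 = 17/8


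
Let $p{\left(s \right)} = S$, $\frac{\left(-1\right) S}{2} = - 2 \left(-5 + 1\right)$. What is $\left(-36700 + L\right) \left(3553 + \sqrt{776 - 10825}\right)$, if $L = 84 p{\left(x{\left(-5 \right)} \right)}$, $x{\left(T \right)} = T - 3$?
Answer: $-135170332 - 38044 i \sqrt{10049} \approx -1.3517 \cdot 10^{8} - 3.8137 \cdot 10^{6} i$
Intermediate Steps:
$x{\left(T \right)} = -3 + T$
$S = -16$ ($S = - 2 \left(- 2 \left(-5 + 1\right)\right) = - 2 \left(\left(-2\right) \left(-4\right)\right) = \left(-2\right) 8 = -16$)
$p{\left(s \right)} = -16$
$L = -1344$ ($L = 84 \left(-16\right) = -1344$)
$\left(-36700 + L\right) \left(3553 + \sqrt{776 - 10825}\right) = \left(-36700 - 1344\right) \left(3553 + \sqrt{776 - 10825}\right) = - 38044 \left(3553 + \sqrt{-10049}\right) = - 38044 \left(3553 + i \sqrt{10049}\right) = -135170332 - 38044 i \sqrt{10049}$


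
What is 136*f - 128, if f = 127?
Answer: 17144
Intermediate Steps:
136*f - 128 = 136*127 - 128 = 17272 - 128 = 17144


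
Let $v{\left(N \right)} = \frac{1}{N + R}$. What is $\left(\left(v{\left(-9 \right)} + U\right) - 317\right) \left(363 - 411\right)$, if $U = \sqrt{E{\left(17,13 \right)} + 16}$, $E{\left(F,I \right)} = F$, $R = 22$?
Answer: $\frac{197760}{13} - 48 \sqrt{33} \approx 14937.0$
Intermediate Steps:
$v{\left(N \right)} = \frac{1}{22 + N}$ ($v{\left(N \right)} = \frac{1}{N + 22} = \frac{1}{22 + N}$)
$U = \sqrt{33}$ ($U = \sqrt{17 + 16} = \sqrt{33} \approx 5.7446$)
$\left(\left(v{\left(-9 \right)} + U\right) - 317\right) \left(363 - 411\right) = \left(\left(\frac{1}{22 - 9} + \sqrt{33}\right) - 317\right) \left(363 - 411\right) = \left(\left(\frac{1}{13} + \sqrt{33}\right) - 317\right) \left(-48\right) = \left(- \frac{4120}{13} + \sqrt{33}\right) \left(-48\right) = \frac{197760}{13} - 48 \sqrt{33}$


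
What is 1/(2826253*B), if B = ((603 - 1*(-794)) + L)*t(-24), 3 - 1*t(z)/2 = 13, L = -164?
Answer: -1/69695398980 ≈ -1.4348e-11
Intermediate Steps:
t(z) = -20 (t(z) = 6 - 2*13 = 6 - 26 = -20)
B = -24660 (B = ((603 - 1*(-794)) - 164)*(-20) = ((603 + 794) - 164)*(-20) = (1397 - 164)*(-20) = 1233*(-20) = -24660)
1/(2826253*B) = 1/(2826253*(-24660)) = (1/2826253)*(-1/24660) = -1/69695398980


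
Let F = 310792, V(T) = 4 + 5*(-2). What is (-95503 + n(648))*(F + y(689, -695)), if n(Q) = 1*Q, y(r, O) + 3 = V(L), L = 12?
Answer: -29479321465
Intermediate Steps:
V(T) = -6 (V(T) = 4 - 10 = -6)
y(r, O) = -9 (y(r, O) = -3 - 6 = -9)
n(Q) = Q
(-95503 + n(648))*(F + y(689, -695)) = (-95503 + 648)*(310792 - 9) = -94855*310783 = -29479321465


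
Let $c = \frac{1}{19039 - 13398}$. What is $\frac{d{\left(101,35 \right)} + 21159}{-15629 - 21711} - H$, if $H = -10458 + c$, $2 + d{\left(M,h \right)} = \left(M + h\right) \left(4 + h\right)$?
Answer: $\frac{2202670898679}{210634940} \approx 10457.0$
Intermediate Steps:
$d{\left(M,h \right)} = -2 + \left(4 + h\right) \left(M + h\right)$ ($d{\left(M,h \right)} = -2 + \left(M + h\right) \left(4 + h\right) = -2 + \left(4 + h\right) \left(M + h\right)$)
$c = \frac{1}{5641} \approx 0.00017727$
$H = - \frac{58993577}{5641}$ ($H = -10458 + \frac{1}{5641} = - \frac{58993577}{5641} \approx -10458.0$)
$\frac{d{\left(101,35 \right)} + 21159}{-15629 - 21711} - H = \frac{\left(-2 + 35^{2} + 4 \cdot 101 + 4 \cdot 35 + 101 \cdot 35\right) + 21159}{-15629 - 21711} - - \frac{58993577}{5641} = \frac{\left(-2 + 1225 + 404 + 140 + 3535\right) + 21159}{-37340} + \frac{58993577}{5641} = \left(5302 + 21159\right) \left(- \frac{1}{37340}\right) + \frac{58993577}{5641} = 26461 \left(- \frac{1}{37340}\right) + \frac{58993577}{5641} = - \frac{26461}{37340} + \frac{58993577}{5641} = \frac{2202670898679}{210634940}$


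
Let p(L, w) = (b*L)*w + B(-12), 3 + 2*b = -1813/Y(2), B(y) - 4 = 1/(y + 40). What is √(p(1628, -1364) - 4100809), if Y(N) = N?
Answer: √197119827779/14 ≈ 31713.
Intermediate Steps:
B(y) = 4 + 1/(40 + y) (B(y) = 4 + 1/(y + 40) = 4 + 1/(40 + y))
b = -1819/4 (b = -3/2 + (-1813/2)/2 = -3/2 + (-1813*½)/2 = -3/2 + (½)*(-1813/2) = -3/2 - 1813/4 = -1819/4 ≈ -454.75)
p(L, w) = 113/28 - 1819*L*w/4 (p(L, w) = (-1819*L/4)*w + (161 + 4*(-12))/(40 - 12) = -1819*L*w/4 + (161 - 48)/28 = -1819*L*w/4 + (1/28)*113 = -1819*L*w/4 + 113/28 = 113/28 - 1819*L*w/4)
√(p(1628, -1364) - 4100809) = √((113/28 - 1819/4*1628*(-1364)) - 4100809) = √((113/28 + 1009814212) - 4100809) = √(28274798049/28 - 4100809) = √(28159975397/28) = √197119827779/14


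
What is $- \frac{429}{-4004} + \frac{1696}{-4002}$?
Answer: $- \frac{17741}{56028} \approx -0.31665$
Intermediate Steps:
$- \frac{429}{-4004} + \frac{1696}{-4002} = \left(-429\right) \left(- \frac{1}{4004}\right) + 1696 \left(- \frac{1}{4002}\right) = \frac{3}{28} - \frac{848}{2001} = - \frac{17741}{56028}$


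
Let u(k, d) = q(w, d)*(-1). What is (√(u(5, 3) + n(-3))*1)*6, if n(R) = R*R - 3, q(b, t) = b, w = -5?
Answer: 6*√11 ≈ 19.900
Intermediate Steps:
n(R) = -3 + R² (n(R) = R² - 3 = -3 + R²)
u(k, d) = 5 (u(k, d) = -5*(-1) = 5)
(√(u(5, 3) + n(-3))*1)*6 = (√(5 + (-3 + (-3)²))*1)*6 = (√(5 + (-3 + 9))*1)*6 = (√(5 + 6)*1)*6 = (√11*1)*6 = √11*6 = 6*√11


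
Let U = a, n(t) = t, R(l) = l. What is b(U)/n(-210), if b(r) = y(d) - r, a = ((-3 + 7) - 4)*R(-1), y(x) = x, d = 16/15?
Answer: -8/1575 ≈ -0.0050794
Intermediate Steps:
d = 16/15 (d = 16*(1/15) = 16/15 ≈ 1.0667)
a = 0 (a = ((-3 + 7) - 4)*(-1) = (4 - 4)*(-1) = 0*(-1) = 0)
U = 0
b(r) = 16/15 - r
b(U)/n(-210) = (16/15 - 1*0)/(-210) = (16/15 + 0)*(-1/210) = (16/15)*(-1/210) = -8/1575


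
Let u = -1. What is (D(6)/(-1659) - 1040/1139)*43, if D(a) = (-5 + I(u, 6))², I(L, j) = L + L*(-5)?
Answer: -74239457/1889601 ≈ -39.288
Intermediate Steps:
I(L, j) = -4*L (I(L, j) = L - 5*L = -4*L)
D(a) = 1 (D(a) = (-5 - 4*(-1))² = (-5 + 4)² = (-1)² = 1)
(D(6)/(-1659) - 1040/1139)*43 = (1/(-1659) - 1040/1139)*43 = (1*(-1/1659) - 1040*1/1139)*43 = (-1/1659 - 1040/1139)*43 = -1726499/1889601*43 = -74239457/1889601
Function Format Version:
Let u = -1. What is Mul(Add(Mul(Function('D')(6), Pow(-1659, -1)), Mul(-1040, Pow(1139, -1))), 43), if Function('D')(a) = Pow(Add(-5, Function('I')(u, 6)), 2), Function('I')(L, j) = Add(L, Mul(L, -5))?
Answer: Rational(-74239457, 1889601) ≈ -39.288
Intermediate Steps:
Function('I')(L, j) = Mul(-4, L) (Function('I')(L, j) = Add(L, Mul(-5, L)) = Mul(-4, L))
Function('D')(a) = 1 (Function('D')(a) = Pow(Add(-5, Mul(-4, -1)), 2) = Pow(Add(-5, 4), 2) = Pow(-1, 2) = 1)
Mul(Add(Mul(Function('D')(6), Pow(-1659, -1)), Mul(-1040, Pow(1139, -1))), 43) = Mul(Add(Mul(1, Pow(-1659, -1)), Mul(-1040, Pow(1139, -1))), 43) = Mul(Add(Mul(1, Rational(-1, 1659)), Mul(-1040, Rational(1, 1139))), 43) = Mul(Add(Rational(-1, 1659), Rational(-1040, 1139)), 43) = Mul(Rational(-1726499, 1889601), 43) = Rational(-74239457, 1889601)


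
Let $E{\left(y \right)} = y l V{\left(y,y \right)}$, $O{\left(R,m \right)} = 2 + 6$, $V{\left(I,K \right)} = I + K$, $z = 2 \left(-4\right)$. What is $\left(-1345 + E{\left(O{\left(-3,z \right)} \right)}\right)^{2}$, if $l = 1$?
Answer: $1481089$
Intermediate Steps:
$z = -8$
$O{\left(R,m \right)} = 8$
$E{\left(y \right)} = 2 y^{2}$ ($E{\left(y \right)} = y 1 \left(y + y\right) = y 2 y = 2 y^{2}$)
$\left(-1345 + E{\left(O{\left(-3,z \right)} \right)}\right)^{2} = \left(-1345 + 2 \cdot 8^{2}\right)^{2} = \left(-1345 + 2 \cdot 64\right)^{2} = \left(-1345 + 128\right)^{2} = \left(-1217\right)^{2} = 1481089$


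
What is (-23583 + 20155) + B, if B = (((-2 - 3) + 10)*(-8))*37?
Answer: -4908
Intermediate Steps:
B = -1480 (B = ((-5 + 10)*(-8))*37 = (5*(-8))*37 = -40*37 = -1480)
(-23583 + 20155) + B = (-23583 + 20155) - 1480 = -3428 - 1480 = -4908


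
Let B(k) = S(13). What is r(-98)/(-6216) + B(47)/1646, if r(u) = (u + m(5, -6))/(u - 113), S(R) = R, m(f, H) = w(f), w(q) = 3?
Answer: 8447059/1079427048 ≈ 0.0078255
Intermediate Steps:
m(f, H) = 3
B(k) = 13
r(u) = (3 + u)/(-113 + u) (r(u) = (u + 3)/(u - 113) = (3 + u)/(-113 + u))
r(-98)/(-6216) + B(47)/1646 = ((3 - 98)/(-113 - 98))/(-6216) + 13/1646 = (-95/(-211))*(-1/6216) + 13*(1/1646) = -1/211*(-95)*(-1/6216) + 13/1646 = (95/211)*(-1/6216) + 13/1646 = -95/1311576 + 13/1646 = 8447059/1079427048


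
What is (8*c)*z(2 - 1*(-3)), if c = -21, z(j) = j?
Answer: -840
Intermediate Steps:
(8*c)*z(2 - 1*(-3)) = (8*(-21))*(2 - 1*(-3)) = -168*(2 + 3) = -168*5 = -840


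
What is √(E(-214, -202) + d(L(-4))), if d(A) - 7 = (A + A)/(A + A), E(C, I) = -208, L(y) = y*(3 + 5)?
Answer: 10*I*√2 ≈ 14.142*I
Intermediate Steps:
L(y) = 8*y (L(y) = y*8 = 8*y)
d(A) = 8 (d(A) = 7 + (A + A)/(A + A) = 7 + (2*A)/((2*A)) = 7 + (2*A)*(1/(2*A)) = 7 + 1 = 8)
√(E(-214, -202) + d(L(-4))) = √(-208 + 8) = √(-200) = 10*I*√2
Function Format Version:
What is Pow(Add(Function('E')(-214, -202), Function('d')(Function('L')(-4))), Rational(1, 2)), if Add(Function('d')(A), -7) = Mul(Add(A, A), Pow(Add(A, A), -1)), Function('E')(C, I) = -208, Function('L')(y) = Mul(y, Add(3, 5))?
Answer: Mul(10, I, Pow(2, Rational(1, 2))) ≈ Mul(14.142, I)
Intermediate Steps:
Function('L')(y) = Mul(8, y) (Function('L')(y) = Mul(y, 8) = Mul(8, y))
Function('d')(A) = 8 (Function('d')(A) = Add(7, Mul(Add(A, A), Pow(Add(A, A), -1))) = Add(7, Mul(Mul(2, A), Pow(Mul(2, A), -1))) = Add(7, Mul(Mul(2, A), Mul(Rational(1, 2), Pow(A, -1)))) = Add(7, 1) = 8)
Pow(Add(Function('E')(-214, -202), Function('d')(Function('L')(-4))), Rational(1, 2)) = Pow(Add(-208, 8), Rational(1, 2)) = Pow(-200, Rational(1, 2)) = Mul(10, I, Pow(2, Rational(1, 2)))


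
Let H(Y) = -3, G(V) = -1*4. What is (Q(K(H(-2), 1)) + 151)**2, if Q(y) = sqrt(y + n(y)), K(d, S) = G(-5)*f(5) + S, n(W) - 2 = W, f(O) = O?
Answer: 22765 + 1812*I ≈ 22765.0 + 1812.0*I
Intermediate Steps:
G(V) = -4
n(W) = 2 + W
K(d, S) = -20 + S (K(d, S) = -4*5 + S = -20 + S)
Q(y) = sqrt(2 + 2*y) (Q(y) = sqrt(y + (2 + y)) = sqrt(2 + 2*y))
(Q(K(H(-2), 1)) + 151)**2 = (sqrt(2 + 2*(-20 + 1)) + 151)**2 = (sqrt(2 + 2*(-19)) + 151)**2 = (sqrt(2 - 38) + 151)**2 = (sqrt(-36) + 151)**2 = (6*I + 151)**2 = (151 + 6*I)**2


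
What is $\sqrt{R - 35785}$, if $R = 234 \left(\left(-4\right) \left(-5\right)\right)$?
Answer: $i \sqrt{31105} \approx 176.37 i$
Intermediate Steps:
$R = 4680$ ($R = 234 \cdot 20 = 4680$)
$\sqrt{R - 35785} = \sqrt{4680 - 35785} = \sqrt{-31105} = i \sqrt{31105}$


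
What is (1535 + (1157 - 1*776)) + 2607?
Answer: 4523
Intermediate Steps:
(1535 + (1157 - 1*776)) + 2607 = (1535 + (1157 - 776)) + 2607 = (1535 + 381) + 2607 = 1916 + 2607 = 4523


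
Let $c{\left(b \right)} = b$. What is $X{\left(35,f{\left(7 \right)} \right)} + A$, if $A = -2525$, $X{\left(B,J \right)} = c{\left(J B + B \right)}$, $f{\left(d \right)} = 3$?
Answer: $-2385$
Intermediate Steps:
$X{\left(B,J \right)} = B + B J$ ($X{\left(B,J \right)} = J B + B = B J + B = B + B J$)
$X{\left(35,f{\left(7 \right)} \right)} + A = 35 \left(1 + 3\right) - 2525 = 35 \cdot 4 - 2525 = 140 - 2525 = -2385$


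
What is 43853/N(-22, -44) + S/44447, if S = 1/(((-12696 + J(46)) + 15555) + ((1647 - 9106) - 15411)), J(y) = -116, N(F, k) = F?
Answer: -39230225874979/19680864918 ≈ -1993.3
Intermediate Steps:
S = -1/20127 (S = 1/(((-12696 - 116) + 15555) + ((1647 - 9106) - 15411)) = 1/((-12812 + 15555) + (-7459 - 15411)) = 1/(2743 - 22870) = 1/(-20127) = -1/20127 ≈ -4.9684e-5)
43853/N(-22, -44) + S/44447 = 43853/(-22) - 1/20127/44447 = 43853*(-1/22) - 1/20127*1/44447 = -43853/22 - 1/894584769 = -39230225874979/19680864918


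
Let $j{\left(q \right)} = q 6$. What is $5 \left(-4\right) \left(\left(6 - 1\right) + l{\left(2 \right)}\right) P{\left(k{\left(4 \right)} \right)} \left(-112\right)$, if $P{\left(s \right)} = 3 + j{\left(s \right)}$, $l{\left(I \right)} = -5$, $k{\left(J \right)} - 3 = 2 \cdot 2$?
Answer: $0$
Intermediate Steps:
$j{\left(q \right)} = 6 q$
$k{\left(J \right)} = 7$ ($k{\left(J \right)} = 3 + 2 \cdot 2 = 3 + 4 = 7$)
$P{\left(s \right)} = 3 + 6 s$
$5 \left(-4\right) \left(\left(6 - 1\right) + l{\left(2 \right)}\right) P{\left(k{\left(4 \right)} \right)} \left(-112\right) = 5 \left(-4\right) \left(\left(6 - 1\right) - 5\right) \left(3 + 6 \cdot 7\right) \left(-112\right) = - 20 \left(5 - 5\right) \left(3 + 42\right) \left(-112\right) = \left(-20\right) 0 \cdot 45 \left(-112\right) = 0 \cdot 45 \left(-112\right) = 0 \left(-112\right) = 0$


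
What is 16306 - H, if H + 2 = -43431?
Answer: 59739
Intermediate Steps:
H = -43433 (H = -2 - 43431 = -43433)
16306 - H = 16306 - 1*(-43433) = 16306 + 43433 = 59739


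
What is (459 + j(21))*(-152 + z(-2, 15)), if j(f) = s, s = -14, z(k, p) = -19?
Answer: -76095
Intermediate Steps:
j(f) = -14
(459 + j(21))*(-152 + z(-2, 15)) = (459 - 14)*(-152 - 19) = 445*(-171) = -76095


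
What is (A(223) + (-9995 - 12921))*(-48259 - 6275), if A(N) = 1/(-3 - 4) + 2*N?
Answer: 8577707394/7 ≈ 1.2254e+9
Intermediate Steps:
A(N) = -⅐ + 2*N (A(N) = 1/(-7) + 2*N = -⅐ + 2*N)
(A(223) + (-9995 - 12921))*(-48259 - 6275) = ((-⅐ + 2*223) + (-9995 - 12921))*(-48259 - 6275) = ((-⅐ + 446) - 22916)*(-54534) = (3121/7 - 22916)*(-54534) = -157291/7*(-54534) = 8577707394/7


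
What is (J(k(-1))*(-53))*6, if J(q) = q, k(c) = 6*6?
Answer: -11448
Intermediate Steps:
k(c) = 36
(J(k(-1))*(-53))*6 = (36*(-53))*6 = -1908*6 = -11448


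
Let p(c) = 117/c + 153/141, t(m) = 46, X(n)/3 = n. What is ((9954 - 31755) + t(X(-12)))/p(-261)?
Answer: -29652065/868 ≈ -34161.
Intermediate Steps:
X(n) = 3*n
p(c) = 51/47 + 117/c (p(c) = 117/c + 153*(1/141) = 117/c + 51/47 = 51/47 + 117/c)
((9954 - 31755) + t(X(-12)))/p(-261) = ((9954 - 31755) + 46)/(51/47 + 117/(-261)) = (-21801 + 46)/(51/47 + 117*(-1/261)) = -21755/(51/47 - 13/29) = -21755/868/1363 = -21755*1363/868 = -29652065/868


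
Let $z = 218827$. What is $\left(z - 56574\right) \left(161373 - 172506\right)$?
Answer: $-1806362649$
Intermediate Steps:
$\left(z - 56574\right) \left(161373 - 172506\right) = \left(218827 - 56574\right) \left(161373 - 172506\right) = 162253 \left(-11133\right) = -1806362649$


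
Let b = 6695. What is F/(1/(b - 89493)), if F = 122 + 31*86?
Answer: -230840824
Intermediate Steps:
F = 2788 (F = 122 + 2666 = 2788)
F/(1/(b - 89493)) = 2788/(1/(6695 - 89493)) = 2788/(1/(-82798)) = 2788/(-1/82798) = 2788*(-82798) = -230840824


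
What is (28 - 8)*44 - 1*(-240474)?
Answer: 241354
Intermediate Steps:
(28 - 8)*44 - 1*(-240474) = 20*44 + 240474 = 880 + 240474 = 241354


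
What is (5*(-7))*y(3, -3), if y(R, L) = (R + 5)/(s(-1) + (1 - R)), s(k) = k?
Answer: 280/3 ≈ 93.333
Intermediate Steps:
y(R, L) = -(5 + R)/R (y(R, L) = (R + 5)/(-1 + (1 - R)) = (5 + R)/((-R)) = (5 + R)*(-1/R) = -(5 + R)/R)
(5*(-7))*y(3, -3) = (5*(-7))*((-5 - 1*3)/3) = -35*(-5 - 3)/3 = -35*(-8)/3 = -35*(-8/3) = 280/3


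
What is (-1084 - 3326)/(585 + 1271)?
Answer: -2205/928 ≈ -2.3761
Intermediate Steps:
(-1084 - 3326)/(585 + 1271) = -4410/1856 = -4410*1/1856 = -2205/928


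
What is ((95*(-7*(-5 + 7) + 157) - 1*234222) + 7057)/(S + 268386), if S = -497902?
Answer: 53395/57379 ≈ 0.93057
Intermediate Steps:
((95*(-7*(-5 + 7) + 157) - 1*234222) + 7057)/(S + 268386) = ((95*(-7*(-5 + 7) + 157) - 1*234222) + 7057)/(-497902 + 268386) = ((95*(-7*2 + 157) - 234222) + 7057)/(-229516) = ((95*(-14 + 157) - 234222) + 7057)*(-1/229516) = ((95*143 - 234222) + 7057)*(-1/229516) = ((13585 - 234222) + 7057)*(-1/229516) = (-220637 + 7057)*(-1/229516) = -213580*(-1/229516) = 53395/57379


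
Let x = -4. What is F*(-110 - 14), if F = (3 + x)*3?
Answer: 372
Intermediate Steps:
F = -3 (F = (3 - 4)*3 = -1*3 = -3)
F*(-110 - 14) = -3*(-110 - 14) = -3*(-124) = 372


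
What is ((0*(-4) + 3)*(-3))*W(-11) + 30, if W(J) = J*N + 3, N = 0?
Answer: 3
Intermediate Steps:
W(J) = 3 (W(J) = J*0 + 3 = 0 + 3 = 3)
((0*(-4) + 3)*(-3))*W(-11) + 30 = ((0*(-4) + 3)*(-3))*3 + 30 = ((0 + 3)*(-3))*3 + 30 = (3*(-3))*3 + 30 = -9*3 + 30 = -27 + 30 = 3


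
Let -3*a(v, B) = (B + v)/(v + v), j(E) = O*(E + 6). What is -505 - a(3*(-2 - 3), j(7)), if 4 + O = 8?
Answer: -45487/90 ≈ -505.41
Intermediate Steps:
O = 4 (O = -4 + 8 = 4)
j(E) = 24 + 4*E (j(E) = 4*(E + 6) = 4*(6 + E) = 24 + 4*E)
a(v, B) = -(B + v)/(6*v) (a(v, B) = -(B + v)/(3*(v + v)) = -(B + v)/(3*(2*v)) = -(B + v)*1/(2*v)/3 = -(B + v)/(6*v))
-505 - a(3*(-2 - 3), j(7)) = -505 - (-(24 + 4*7) - 3*(-2 - 3))/(6*(3*(-2 - 3))) = -505 - (-(24 + 28) - 3*(-5))/(6*(3*(-5))) = -505 - (-1*52 - 1*(-15))/(6*(-15)) = -505 - (-1)*(-52 + 15)/(6*15) = -505 - (-1)*(-37)/(6*15) = -505 - 1*37/90 = -505 - 37/90 = -45487/90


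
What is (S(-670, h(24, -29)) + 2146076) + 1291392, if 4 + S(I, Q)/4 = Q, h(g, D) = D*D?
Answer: 3440816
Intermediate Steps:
h(g, D) = D**2
S(I, Q) = -16 + 4*Q
(S(-670, h(24, -29)) + 2146076) + 1291392 = ((-16 + 4*(-29)**2) + 2146076) + 1291392 = ((-16 + 4*841) + 2146076) + 1291392 = ((-16 + 3364) + 2146076) + 1291392 = (3348 + 2146076) + 1291392 = 2149424 + 1291392 = 3440816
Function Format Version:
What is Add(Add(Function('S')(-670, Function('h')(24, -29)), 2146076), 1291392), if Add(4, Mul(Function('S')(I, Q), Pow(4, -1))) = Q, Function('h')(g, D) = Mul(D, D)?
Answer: 3440816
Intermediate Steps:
Function('h')(g, D) = Pow(D, 2)
Function('S')(I, Q) = Add(-16, Mul(4, Q))
Add(Add(Function('S')(-670, Function('h')(24, -29)), 2146076), 1291392) = Add(Add(Add(-16, Mul(4, Pow(-29, 2))), 2146076), 1291392) = Add(Add(Add(-16, Mul(4, 841)), 2146076), 1291392) = Add(Add(Add(-16, 3364), 2146076), 1291392) = Add(Add(3348, 2146076), 1291392) = Add(2149424, 1291392) = 3440816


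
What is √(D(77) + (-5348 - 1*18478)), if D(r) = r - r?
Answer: 19*I*√66 ≈ 154.36*I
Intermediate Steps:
D(r) = 0
√(D(77) + (-5348 - 1*18478)) = √(0 + (-5348 - 1*18478)) = √(0 + (-5348 - 18478)) = √(0 - 23826) = √(-23826) = 19*I*√66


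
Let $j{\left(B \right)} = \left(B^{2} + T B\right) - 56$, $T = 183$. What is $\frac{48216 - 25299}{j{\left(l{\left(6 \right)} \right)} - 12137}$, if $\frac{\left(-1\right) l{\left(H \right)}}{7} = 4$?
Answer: $- \frac{7639}{5511} \approx -1.3861$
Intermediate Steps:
$l{\left(H \right)} = -28$ ($l{\left(H \right)} = \left(-7\right) 4 = -28$)
$j{\left(B \right)} = -56 + B^{2} + 183 B$ ($j{\left(B \right)} = \left(B^{2} + 183 B\right) - 56 = -56 + B^{2} + 183 B$)
$\frac{48216 - 25299}{j{\left(l{\left(6 \right)} \right)} - 12137} = \frac{48216 - 25299}{\left(-56 + \left(-28\right)^{2} + 183 \left(-28\right)\right) - 12137} = \frac{22917}{\left(-56 + 784 - 5124\right) - 12137} = \frac{22917}{-4396 - 12137} = \frac{22917}{-16533} = 22917 \left(- \frac{1}{16533}\right) = - \frac{7639}{5511}$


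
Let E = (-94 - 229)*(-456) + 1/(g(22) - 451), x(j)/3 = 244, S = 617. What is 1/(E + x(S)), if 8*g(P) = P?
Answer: 1793/265399856 ≈ 6.7558e-6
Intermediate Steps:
g(P) = P/8
x(j) = 732 (x(j) = 3*244 = 732)
E = 264087380/1793 (E = (-94 - 229)*(-456) + 1/((1/8)*22 - 451) = -323*(-456) + 1/(11/4 - 451) = 147288 + 1/(-1793/4) = 147288 - 4/1793 = 264087380/1793 ≈ 1.4729e+5)
1/(E + x(S)) = 1/(264087380/1793 + 732) = 1/(265399856/1793) = 1793/265399856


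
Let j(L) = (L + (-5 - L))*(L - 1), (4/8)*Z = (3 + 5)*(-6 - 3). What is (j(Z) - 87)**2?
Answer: 407044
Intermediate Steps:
Z = -144 (Z = 2*((3 + 5)*(-6 - 3)) = 2*(8*(-9)) = 2*(-72) = -144)
j(L) = 5 - 5*L (j(L) = -5*(-1 + L) = 5 - 5*L)
(j(Z) - 87)**2 = ((5 - 5*(-144)) - 87)**2 = ((5 + 720) - 87)**2 = (725 - 87)**2 = 638**2 = 407044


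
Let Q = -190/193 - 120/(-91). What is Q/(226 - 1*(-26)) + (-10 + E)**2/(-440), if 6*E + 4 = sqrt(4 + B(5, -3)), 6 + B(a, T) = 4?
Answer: -250614709/973692720 + 4*sqrt(2)/495 ≈ -0.24596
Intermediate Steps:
B(a, T) = -2 (B(a, T) = -6 + 4 = -2)
Q = 5870/17563 (Q = -190*1/193 - 120*(-1/91) = -190/193 + 120/91 = 5870/17563 ≈ 0.33423)
E = -2/3 + sqrt(2)/6 (E = -2/3 + sqrt(4 - 2)/6 = -2/3 + sqrt(2)/6 ≈ -0.43096)
Q/(226 - 1*(-26)) + (-10 + E)**2/(-440) = 5870/(17563*(226 - 1*(-26))) + (-10 + (-2/3 + sqrt(2)/6))**2/(-440) = 5870/(17563*(226 + 26)) + (-32/3 + sqrt(2)/6)**2*(-1/440) = (5870/17563)/252 - (-32/3 + sqrt(2)/6)**2/440 = (5870/17563)*(1/252) - (-32/3 + sqrt(2)/6)**2/440 = 2935/2212938 - (-32/3 + sqrt(2)/6)**2/440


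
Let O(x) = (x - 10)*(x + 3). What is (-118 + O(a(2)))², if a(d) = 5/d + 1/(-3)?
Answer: 32547025/1296 ≈ 25113.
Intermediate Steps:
a(d) = -⅓ + 5/d (a(d) = 5/d + 1*(-⅓) = 5/d - ⅓ = -⅓ + 5/d)
O(x) = (-10 + x)*(3 + x)
(-118 + O(a(2)))² = (-118 + (-30 + ((⅓)*(15 - 1*2)/2)² - 7*(15 - 1*2)/(3*2)))² = (-118 + (-30 + ((⅓)*(½)*(15 - 2))² - 7*(15 - 2)/(3*2)))² = (-118 + (-30 + ((⅓)*(½)*13)² - 7*13/(3*2)))² = (-118 + (-30 + (13/6)² - 7*13/6))² = (-118 + (-30 + 169/36 - 91/6))² = (-118 - 1457/36)² = (-5705/36)² = 32547025/1296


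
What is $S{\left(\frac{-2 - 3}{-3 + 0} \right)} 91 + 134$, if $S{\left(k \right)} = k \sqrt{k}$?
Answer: $134 + \frac{455 \sqrt{15}}{9} \approx 329.8$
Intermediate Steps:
$S{\left(k \right)} = k^{\frac{3}{2}}$
$S{\left(\frac{-2 - 3}{-3 + 0} \right)} 91 + 134 = \left(\frac{-2 - 3}{-3 + 0}\right)^{\frac{3}{2}} \cdot 91 + 134 = \left(- \frac{5}{-3}\right)^{\frac{3}{2}} \cdot 91 + 134 = \left(\left(-5\right) \left(- \frac{1}{3}\right)\right)^{\frac{3}{2}} \cdot 91 + 134 = \left(\frac{5}{3}\right)^{\frac{3}{2}} \cdot 91 + 134 = \frac{5 \sqrt{15}}{9} \cdot 91 + 134 = \frac{455 \sqrt{15}}{9} + 134 = 134 + \frac{455 \sqrt{15}}{9}$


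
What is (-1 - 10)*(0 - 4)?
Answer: 44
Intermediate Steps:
(-1 - 10)*(0 - 4) = -11*(-4) = 44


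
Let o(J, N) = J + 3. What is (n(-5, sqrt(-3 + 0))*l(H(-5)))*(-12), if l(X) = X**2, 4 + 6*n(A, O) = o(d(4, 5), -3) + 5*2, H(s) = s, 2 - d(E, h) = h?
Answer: -300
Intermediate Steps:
d(E, h) = 2 - h
o(J, N) = 3 + J
n(A, O) = 1 (n(A, O) = -2/3 + ((3 + (2 - 1*5)) + 5*2)/6 = -2/3 + ((3 + (2 - 5)) + 10)/6 = -2/3 + ((3 - 3) + 10)/6 = -2/3 + (0 + 10)/6 = -2/3 + (1/6)*10 = -2/3 + 5/3 = 1)
(n(-5, sqrt(-3 + 0))*l(H(-5)))*(-12) = (1*(-5)**2)*(-12) = (1*25)*(-12) = 25*(-12) = -300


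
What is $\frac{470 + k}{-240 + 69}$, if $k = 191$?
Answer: $- \frac{661}{171} \approx -3.8655$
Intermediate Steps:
$\frac{470 + k}{-240 + 69} = \frac{470 + 191}{-240 + 69} = \frac{661}{-171} = 661 \left(- \frac{1}{171}\right) = - \frac{661}{171}$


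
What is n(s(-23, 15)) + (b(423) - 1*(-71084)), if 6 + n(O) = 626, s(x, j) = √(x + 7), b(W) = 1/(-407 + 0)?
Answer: 29183527/407 ≈ 71704.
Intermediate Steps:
b(W) = -1/407 (b(W) = 1/(-407) = -1/407)
s(x, j) = √(7 + x)
n(O) = 620 (n(O) = -6 + 626 = 620)
n(s(-23, 15)) + (b(423) - 1*(-71084)) = 620 + (-1/407 - 1*(-71084)) = 620 + (-1/407 + 71084) = 620 + 28931187/407 = 29183527/407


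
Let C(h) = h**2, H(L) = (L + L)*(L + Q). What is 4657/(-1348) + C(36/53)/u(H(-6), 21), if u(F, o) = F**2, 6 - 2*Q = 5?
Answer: -1582814545/458170372 ≈ -3.4546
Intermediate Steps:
Q = 1/2 (Q = 3 - 1/2*5 = 3 - 5/2 = 1/2 ≈ 0.50000)
H(L) = 2*L*(1/2 + L) (H(L) = (L + L)*(L + 1/2) = (2*L)*(1/2 + L) = 2*L*(1/2 + L))
4657/(-1348) + C(36/53)/u(H(-6), 21) = 4657/(-1348) + (36/53)**2/((-6*(1 + 2*(-6)))**2) = 4657*(-1/1348) + (36*(1/53))**2/((-6*(1 - 12))**2) = -4657/1348 + (36/53)**2/((-6*(-11))**2) = -4657/1348 + 1296/(2809*(66**2)) = -4657/1348 + (1296/2809)/4356 = -4657/1348 + (1296/2809)*(1/4356) = -4657/1348 + 36/339889 = -1582814545/458170372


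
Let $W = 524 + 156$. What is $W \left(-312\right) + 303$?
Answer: $-211857$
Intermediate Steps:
$W = 680$
$W \left(-312\right) + 303 = 680 \left(-312\right) + 303 = -212160 + 303 = -211857$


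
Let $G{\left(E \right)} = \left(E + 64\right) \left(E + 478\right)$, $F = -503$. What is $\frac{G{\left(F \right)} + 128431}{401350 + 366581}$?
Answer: $\frac{139406}{767931} \approx 0.18153$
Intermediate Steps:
$G{\left(E \right)} = \left(64 + E\right) \left(478 + E\right)$
$\frac{G{\left(F \right)} + 128431}{401350 + 366581} = \frac{\left(30592 + \left(-503\right)^{2} + 542 \left(-503\right)\right) + 128431}{401350 + 366581} = \frac{\left(30592 + 253009 - 272626\right) + 128431}{767931} = \left(10975 + 128431\right) \frac{1}{767931} = 139406 \cdot \frac{1}{767931} = \frac{139406}{767931}$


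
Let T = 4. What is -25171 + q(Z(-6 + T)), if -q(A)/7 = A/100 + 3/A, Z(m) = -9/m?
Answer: -15105589/600 ≈ -25176.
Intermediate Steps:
q(A) = -21/A - 7*A/100 (q(A) = -7*(A/100 + 3/A) = -7*(3/A + A/100) = -21/A - 7*A/100)
-25171 + q(Z(-6 + T)) = -25171 + (-21/((-9/(-6 + 4))) - (-63)/(100*(-6 + 4))) = -25171 + (-21/((-9/(-2))) - (-63)/(100*(-2))) = -25171 + (-21/((-9*(-1/2))) - (-63)*(-1)/(100*2)) = -25171 + (-21/9/2 - 7/100*9/2) = -25171 + (-21*2/9 - 63/200) = -25171 + (-14/3 - 63/200) = -25171 - 2989/600 = -15105589/600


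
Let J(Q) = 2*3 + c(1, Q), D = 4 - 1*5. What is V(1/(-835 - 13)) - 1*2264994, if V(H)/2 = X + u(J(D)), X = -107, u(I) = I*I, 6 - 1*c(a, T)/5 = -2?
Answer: -2260976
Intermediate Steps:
D = -1 (D = 4 - 5 = -1)
c(a, T) = 40 (c(a, T) = 30 - 5*(-2) = 30 + 10 = 40)
J(Q) = 46 (J(Q) = 2*3 + 40 = 6 + 40 = 46)
u(I) = I²
V(H) = 4018 (V(H) = 2*(-107 + 46²) = 2*(-107 + 2116) = 2*2009 = 4018)
V(1/(-835 - 13)) - 1*2264994 = 4018 - 1*2264994 = 4018 - 2264994 = -2260976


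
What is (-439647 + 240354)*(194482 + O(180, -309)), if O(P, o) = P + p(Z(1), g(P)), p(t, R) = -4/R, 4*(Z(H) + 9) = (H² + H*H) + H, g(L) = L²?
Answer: -104745889641769/2700 ≈ -3.8795e+10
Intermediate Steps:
Z(H) = -9 + H²/2 + H/4 (Z(H) = -9 + ((H² + H*H) + H)/4 = -9 + ((H² + H²) + H)/4 = -9 + (2*H² + H)/4 = -9 + (H + 2*H²)/4 = -9 + (H²/2 + H/4) = -9 + H²/2 + H/4)
O(P, o) = P - 4/P²
(-439647 + 240354)*(194482 + O(180, -309)) = (-439647 + 240354)*(194482 + (180 - 4/180²)) = -199293*(194482 + (180 - 4*1/32400)) = -199293*(194482 + (180 - 1/8100)) = -199293*(194482 + 1457999/8100) = -199293*1576762199/8100 = -104745889641769/2700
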